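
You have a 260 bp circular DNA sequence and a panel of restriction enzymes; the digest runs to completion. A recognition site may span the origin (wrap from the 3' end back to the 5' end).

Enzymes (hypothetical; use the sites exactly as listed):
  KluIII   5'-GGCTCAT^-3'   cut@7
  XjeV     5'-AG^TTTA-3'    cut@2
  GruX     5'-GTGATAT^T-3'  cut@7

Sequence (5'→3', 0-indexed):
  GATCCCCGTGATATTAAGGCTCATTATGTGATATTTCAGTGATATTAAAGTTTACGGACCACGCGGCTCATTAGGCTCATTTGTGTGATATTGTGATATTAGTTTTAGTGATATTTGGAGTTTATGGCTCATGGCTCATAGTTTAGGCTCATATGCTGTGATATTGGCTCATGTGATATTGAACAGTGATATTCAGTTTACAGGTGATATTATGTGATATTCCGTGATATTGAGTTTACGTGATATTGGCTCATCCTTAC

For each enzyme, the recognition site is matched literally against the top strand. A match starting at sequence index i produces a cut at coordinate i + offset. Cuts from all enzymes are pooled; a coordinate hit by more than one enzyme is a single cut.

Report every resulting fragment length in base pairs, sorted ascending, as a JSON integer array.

[2,4,4,5,6,7,7,8,8,8,9,10,10,10,10,11,11,11,12,12,12,13,14,15,20,21]

Scan for sites:
  KluIII GGCTCAT/7: at [17, 64, 73, 125, 132, 145, 165, 247] ⇒ [24, 71, 80, 132, 139, 152, 172, 254]
  XjeV AGTTTA/2: at [48, 118, 139, 194, 232] ⇒ [50, 120, 141, 196, 234]
  GruX GTGATATT/7: at [7, 27, 38, 84, 92, 107, 157, 172, 185, 203, 213, 223, 239] ⇒ [14, 34, 45, 91, 99, 114, 164, 179, 192, 210, 220, 230, 246]

Pooled cuts: [14, 24, 34, 45, 50, 71, 80, 91, 99, 114, 120, 132, 139, 141, 152, 164, 172, 179, 192, 196, 210, 220, 230, 234, 246, 254]

Fragment lengths:
  14→24: 10 bp
  24→34: 10 bp
  34→45: 11 bp
  45→50: 5 bp
  50→71: 21 bp
  71→80: 9 bp
  80→91: 11 bp
  91→99: 8 bp
  99→114: 15 bp
  114→120: 6 bp
  120→132: 12 bp
  132→139: 7 bp
  139→141: 2 bp
  141→152: 11 bp
  152→164: 12 bp
  164→172: 8 bp
  172→179: 7 bp
  179→192: 13 bp
  192→196: 4 bp
  196→210: 14 bp
  210→220: 10 bp
  220→230: 10 bp
  230→234: 4 bp
  234→246: 12 bp
  246→254: 8 bp
  254→14 (wrap): 260-254+14 = 20 bp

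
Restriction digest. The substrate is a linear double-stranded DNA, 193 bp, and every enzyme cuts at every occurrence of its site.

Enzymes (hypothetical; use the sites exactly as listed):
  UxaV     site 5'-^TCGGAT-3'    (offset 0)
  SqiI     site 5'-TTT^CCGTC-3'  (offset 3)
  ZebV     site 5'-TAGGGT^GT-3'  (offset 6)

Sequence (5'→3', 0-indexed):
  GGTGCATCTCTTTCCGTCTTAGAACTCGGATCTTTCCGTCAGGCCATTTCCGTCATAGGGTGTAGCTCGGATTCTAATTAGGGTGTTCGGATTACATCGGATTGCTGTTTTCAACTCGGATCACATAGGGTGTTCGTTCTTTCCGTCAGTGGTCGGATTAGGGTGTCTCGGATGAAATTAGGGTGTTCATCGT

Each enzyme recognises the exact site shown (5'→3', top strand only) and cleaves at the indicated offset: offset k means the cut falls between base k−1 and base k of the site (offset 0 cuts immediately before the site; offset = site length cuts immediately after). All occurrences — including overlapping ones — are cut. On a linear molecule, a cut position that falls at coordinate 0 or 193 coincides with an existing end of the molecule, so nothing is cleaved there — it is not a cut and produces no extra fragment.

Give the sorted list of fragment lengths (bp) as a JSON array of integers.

[2,3,5,9,10,10,10,11,12,12,12,13,14,16,17,18,19]

Per-enzyme occurrences:
  UxaV (TCGGAT, off=0): starts [25, 66, 86, 96, 115, 152, 167] → cuts [25, 66, 86, 96, 115, 152, 167]
  SqiI (TTTCCGTC, off=3): starts [10, 32, 46, 139] → cuts [13, 35, 49, 142]
  ZebV (TAGGGTGT, off=6): starts [55, 78, 125, 158, 178] → cuts [61, 84, 131, 164, 184]

Pooled cuts: [13, 25, 35, 49, 61, 66, 84, 86, 96, 115, 131, 142, 152, 164, 167, 184]

Fragments:
  [0,13): 13 bp
  [13,25): 12 bp
  [25,35): 10 bp
  [35,49): 14 bp
  [49,61): 12 bp
  [61,66): 5 bp
  [66,84): 18 bp
  [84,86): 2 bp
  [86,96): 10 bp
  [96,115): 19 bp
  [115,131): 16 bp
  [131,142): 11 bp
  [142,152): 10 bp
  [152,164): 12 bp
  [164,167): 3 bp
  [167,184): 17 bp
  [184,193): 9 bp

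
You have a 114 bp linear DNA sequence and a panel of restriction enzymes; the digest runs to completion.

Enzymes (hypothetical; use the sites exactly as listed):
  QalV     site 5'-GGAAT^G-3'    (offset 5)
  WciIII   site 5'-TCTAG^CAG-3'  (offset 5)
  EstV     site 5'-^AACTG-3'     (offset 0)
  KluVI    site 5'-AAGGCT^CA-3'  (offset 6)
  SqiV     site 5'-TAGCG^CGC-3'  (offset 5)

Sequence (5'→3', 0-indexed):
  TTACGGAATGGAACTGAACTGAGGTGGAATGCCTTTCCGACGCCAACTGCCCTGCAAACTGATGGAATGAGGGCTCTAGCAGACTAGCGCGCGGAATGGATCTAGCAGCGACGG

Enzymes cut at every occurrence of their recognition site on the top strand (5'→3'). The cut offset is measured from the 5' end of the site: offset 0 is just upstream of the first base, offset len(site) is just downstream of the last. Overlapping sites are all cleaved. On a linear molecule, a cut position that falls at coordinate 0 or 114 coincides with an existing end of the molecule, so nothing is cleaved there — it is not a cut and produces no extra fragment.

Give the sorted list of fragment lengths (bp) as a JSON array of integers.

[2,5,8,8,9,9,10,11,12,12,14,14]

Site scan:
  QalV GGAATG/5: at [4, 25, 63, 92] ⇒ [9, 30, 68, 97]
  WciIII TCTAGCAG/5: at [74, 100] ⇒ [79, 105]
  EstV AACTG/0: at [11, 16, 44, 56] ⇒ [11, 16, 44, 56]
  KluVI (AAGGCTCA, off=6): no sites
  SqiV TAGCGCGC/5: at [84] ⇒ [89]

Pooled cuts: [9, 11, 16, 30, 44, 56, 68, 79, 89, 97, 105]

Fragments:
  [0,9): 9 bp
  [9,11): 2 bp
  [11,16): 5 bp
  [16,30): 14 bp
  [30,44): 14 bp
  [44,56): 12 bp
  [56,68): 12 bp
  [68,79): 11 bp
  [79,89): 10 bp
  [89,97): 8 bp
  [97,105): 8 bp
  [105,114): 9 bp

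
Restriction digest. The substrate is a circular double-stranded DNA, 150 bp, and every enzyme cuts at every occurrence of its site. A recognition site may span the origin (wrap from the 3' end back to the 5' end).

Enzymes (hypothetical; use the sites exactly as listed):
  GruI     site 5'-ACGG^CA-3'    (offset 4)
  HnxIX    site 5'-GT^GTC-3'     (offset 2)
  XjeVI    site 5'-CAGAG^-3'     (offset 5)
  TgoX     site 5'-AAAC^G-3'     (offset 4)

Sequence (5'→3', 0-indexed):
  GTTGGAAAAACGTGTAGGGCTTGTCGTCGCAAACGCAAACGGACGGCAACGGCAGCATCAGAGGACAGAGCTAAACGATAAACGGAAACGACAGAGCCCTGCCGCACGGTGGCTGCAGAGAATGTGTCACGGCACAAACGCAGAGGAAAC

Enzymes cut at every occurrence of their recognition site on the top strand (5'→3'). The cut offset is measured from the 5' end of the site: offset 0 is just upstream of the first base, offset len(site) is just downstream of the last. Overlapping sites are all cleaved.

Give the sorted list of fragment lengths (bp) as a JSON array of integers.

Scan for sites:
  GruI ACGGCA/4: at [42, 48, 128] ⇒ [46, 52, 132]
  HnxIX GTGTC/2: at [123] ⇒ [125]
  XjeVI CAGAG/5: at [58, 65, 91, 115, 140] ⇒ [63, 70, 96, 120, 145]
  TgoX AAACG/4: at [7, 30, 36, 72, 79, 85, 135, 146] ⇒ [0, 11, 34, 40, 76, 83, 89, 139]

All cut coordinates (distinct, sorted): [0, 11, 34, 40, 46, 52, 63, 70, 76, 83, 89, 96, 120, 125, 132, 139, 145]

Fragments:
  0→11: 11 bp
  11→34: 23 bp
  34→40: 6 bp
  40→46: 6 bp
  46→52: 6 bp
  52→63: 11 bp
  63→70: 7 bp
  70→76: 6 bp
  76→83: 7 bp
  83→89: 6 bp
  89→96: 7 bp
  96→120: 24 bp
  120→125: 5 bp
  125→132: 7 bp
  132→139: 7 bp
  139→145: 6 bp
  145→0 (wrap): 150-145+0 = 5 bp

[5,5,6,6,6,6,6,6,7,7,7,7,7,11,11,23,24]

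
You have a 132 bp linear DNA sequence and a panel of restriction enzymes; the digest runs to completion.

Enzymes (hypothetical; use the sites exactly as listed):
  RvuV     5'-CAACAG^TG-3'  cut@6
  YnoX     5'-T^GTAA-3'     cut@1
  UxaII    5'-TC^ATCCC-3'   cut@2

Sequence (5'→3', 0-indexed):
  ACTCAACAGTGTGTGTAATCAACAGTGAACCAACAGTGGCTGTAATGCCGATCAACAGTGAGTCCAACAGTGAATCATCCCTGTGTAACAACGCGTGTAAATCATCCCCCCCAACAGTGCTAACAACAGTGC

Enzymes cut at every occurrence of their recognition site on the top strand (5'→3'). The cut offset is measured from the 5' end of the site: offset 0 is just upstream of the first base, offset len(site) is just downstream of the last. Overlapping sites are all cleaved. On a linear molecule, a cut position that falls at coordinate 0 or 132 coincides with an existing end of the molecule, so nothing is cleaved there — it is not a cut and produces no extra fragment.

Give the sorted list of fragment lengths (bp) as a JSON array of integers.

[3,5,5,6,7,8,9,11,11,12,12,12,14,17]

Per-enzyme occurrences:
  RvuV CAACAGTG/6: at [3, 19, 30, 52, 64, 111, 123] ⇒ [9, 25, 36, 58, 70, 117, 129]
  YnoX TGTAA/1: at [13, 40, 83, 95] ⇒ [14, 41, 84, 96]
  UxaII TCATCCC/2: at [74, 101] ⇒ [76, 103]

All cut coordinates (distinct, sorted): [9, 14, 25, 36, 41, 58, 70, 76, 84, 96, 103, 117, 129]

Fragments:
  [0,9): 9 bp
  [9,14): 5 bp
  [14,25): 11 bp
  [25,36): 11 bp
  [36,41): 5 bp
  [41,58): 17 bp
  [58,70): 12 bp
  [70,76): 6 bp
  [76,84): 8 bp
  [84,96): 12 bp
  [96,103): 7 bp
  [103,117): 14 bp
  [117,129): 12 bp
  [129,132): 3 bp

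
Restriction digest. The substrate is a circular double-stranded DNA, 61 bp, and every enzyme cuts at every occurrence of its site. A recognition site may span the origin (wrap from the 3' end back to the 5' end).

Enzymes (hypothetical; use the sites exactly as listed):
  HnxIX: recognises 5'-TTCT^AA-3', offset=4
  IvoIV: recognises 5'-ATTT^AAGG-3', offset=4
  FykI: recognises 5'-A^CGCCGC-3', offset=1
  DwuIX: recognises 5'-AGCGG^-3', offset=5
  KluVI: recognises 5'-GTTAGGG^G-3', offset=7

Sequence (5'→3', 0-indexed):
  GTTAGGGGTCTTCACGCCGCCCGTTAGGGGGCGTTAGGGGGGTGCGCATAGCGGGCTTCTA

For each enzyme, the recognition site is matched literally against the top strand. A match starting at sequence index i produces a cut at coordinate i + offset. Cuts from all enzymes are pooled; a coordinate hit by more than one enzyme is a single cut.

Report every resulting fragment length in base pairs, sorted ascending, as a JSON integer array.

Per-enzyme occurrences:
  HnxIX (TTCTAA, off=4): no sites
  IvoIV (ATTTAAGG, off=4): no sites
  FykI (ACGCCGC, off=1): starts [13] → cuts [14]
  DwuIX (AGCGG, off=5): starts [49] → cuts [54]
  KluVI (GTTAGGGG, off=7): starts [0, 22, 32] → cuts [7, 29, 39]

All cut coordinates (distinct, sorted): [7, 14, 29, 39, 54]

Fragment lengths:
  7→14: 7 bp
  14→29: 15 bp
  29→39: 10 bp
  39→54: 15 bp
  54→7 (wrap): 61-54+7 = 14 bp

[7,10,14,15,15]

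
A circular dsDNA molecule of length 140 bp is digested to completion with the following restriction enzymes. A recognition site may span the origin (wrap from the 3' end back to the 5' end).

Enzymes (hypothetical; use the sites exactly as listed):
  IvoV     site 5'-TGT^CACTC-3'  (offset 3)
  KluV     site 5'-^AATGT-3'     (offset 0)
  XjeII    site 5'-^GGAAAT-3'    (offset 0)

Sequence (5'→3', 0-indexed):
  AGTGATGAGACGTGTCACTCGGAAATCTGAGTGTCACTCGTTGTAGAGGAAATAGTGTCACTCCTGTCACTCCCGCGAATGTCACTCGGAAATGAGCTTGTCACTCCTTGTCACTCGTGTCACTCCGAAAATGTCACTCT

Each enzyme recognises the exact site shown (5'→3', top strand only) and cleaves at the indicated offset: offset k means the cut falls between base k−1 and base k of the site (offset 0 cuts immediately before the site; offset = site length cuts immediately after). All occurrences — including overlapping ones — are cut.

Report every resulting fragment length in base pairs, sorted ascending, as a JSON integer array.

Scan for sites:
  IvoV (TGTCACTC, off=3): starts [12, 31, 55, 64, 79, 98, 108, 117, 131] → cuts [15, 34, 58, 67, 82, 101, 111, 120, 134]
  KluV (AATGT, off=0): starts [77, 129] → cuts [77, 129]
  XjeII (GGAAAT, off=0): starts [20, 47, 87] → cuts [20, 47, 87]

Pooled cuts: [15, 20, 34, 47, 58, 67, 77, 82, 87, 101, 111, 120, 129, 134]

Fragments:
  15→20: 5 bp
  20→34: 14 bp
  34→47: 13 bp
  47→58: 11 bp
  58→67: 9 bp
  67→77: 10 bp
  77→82: 5 bp
  82→87: 5 bp
  87→101: 14 bp
  101→111: 10 bp
  111→120: 9 bp
  120→129: 9 bp
  129→134: 5 bp
  134→15 (wrap): 140-134+15 = 21 bp

[5,5,5,5,9,9,9,10,10,11,13,14,14,21]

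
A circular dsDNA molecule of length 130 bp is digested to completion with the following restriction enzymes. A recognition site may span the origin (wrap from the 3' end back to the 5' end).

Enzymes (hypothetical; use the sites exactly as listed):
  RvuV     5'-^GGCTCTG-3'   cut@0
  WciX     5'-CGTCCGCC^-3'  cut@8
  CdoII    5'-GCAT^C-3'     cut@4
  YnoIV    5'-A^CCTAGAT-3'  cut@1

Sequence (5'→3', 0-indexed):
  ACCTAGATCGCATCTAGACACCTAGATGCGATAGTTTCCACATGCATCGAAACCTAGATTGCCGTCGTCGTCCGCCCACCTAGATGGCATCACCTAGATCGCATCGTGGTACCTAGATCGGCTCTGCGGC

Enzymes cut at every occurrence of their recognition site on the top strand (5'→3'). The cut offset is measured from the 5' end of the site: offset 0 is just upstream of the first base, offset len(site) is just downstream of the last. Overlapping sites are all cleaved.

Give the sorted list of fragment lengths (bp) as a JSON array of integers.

Per-enzyme occurrences:
  RvuV (GGCTCTG, off=0): starts [119] → cuts [119]
  WciX (CGTCCGCC, off=8): starts [68] → cuts [76]
  CdoII (GCATC, off=4): starts [9, 43, 86, 100] → cuts [13, 47, 90, 104]
  YnoIV (ACCTAGAT, off=1): starts [0, 19, 51, 77, 91, 110] → cuts [1, 20, 52, 78, 92, 111]

Pooled cuts: [1, 13, 20, 47, 52, 76, 78, 90, 92, 104, 111, 119]

Fragment lengths:
  1→13: 12 bp
  13→20: 7 bp
  20→47: 27 bp
  47→52: 5 bp
  52→76: 24 bp
  76→78: 2 bp
  78→90: 12 bp
  90→92: 2 bp
  92→104: 12 bp
  104→111: 7 bp
  111→119: 8 bp
  119→1 (wrap): 130-119+1 = 12 bp

[2,2,5,7,7,8,12,12,12,12,24,27]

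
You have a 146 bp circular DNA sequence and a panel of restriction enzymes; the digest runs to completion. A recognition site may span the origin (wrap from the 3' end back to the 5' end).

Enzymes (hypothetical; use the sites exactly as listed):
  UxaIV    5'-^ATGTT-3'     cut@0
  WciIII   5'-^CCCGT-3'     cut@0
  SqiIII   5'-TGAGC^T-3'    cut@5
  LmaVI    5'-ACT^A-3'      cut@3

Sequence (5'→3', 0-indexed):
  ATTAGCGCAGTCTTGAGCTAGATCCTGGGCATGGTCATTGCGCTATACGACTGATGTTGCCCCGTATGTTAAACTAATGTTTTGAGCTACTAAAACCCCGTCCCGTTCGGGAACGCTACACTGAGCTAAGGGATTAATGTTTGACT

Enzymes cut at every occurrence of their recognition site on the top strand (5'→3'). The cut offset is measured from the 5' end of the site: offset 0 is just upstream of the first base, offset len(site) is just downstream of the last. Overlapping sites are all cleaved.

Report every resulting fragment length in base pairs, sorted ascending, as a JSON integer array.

[1,4,5,5,5,7,10,10,10,11,18,25,35]

Scan for sites:
  UxaIV (ATGTT, off=0): starts [53, 65, 76, 136] → cuts [53, 65, 76, 136]
  WciIII (CCCGT, off=0): starts [60, 96, 101] → cuts [60, 96, 101]
  SqiIII (TGAGCT, off=5): starts [13, 82, 121] → cuts [18, 87, 126]
  LmaVI (ACTA, off=3): starts [72, 88, 143] → cuts [0, 75, 91]

All cut coordinates (distinct, sorted): [0, 18, 53, 60, 65, 75, 76, 87, 91, 96, 101, 126, 136]

Fragment lengths:
  0→18: 18 bp
  18→53: 35 bp
  53→60: 7 bp
  60→65: 5 bp
  65→75: 10 bp
  75→76: 1 bp
  76→87: 11 bp
  87→91: 4 bp
  91→96: 5 bp
  96→101: 5 bp
  101→126: 25 bp
  126→136: 10 bp
  136→0 (wrap): 146-136+0 = 10 bp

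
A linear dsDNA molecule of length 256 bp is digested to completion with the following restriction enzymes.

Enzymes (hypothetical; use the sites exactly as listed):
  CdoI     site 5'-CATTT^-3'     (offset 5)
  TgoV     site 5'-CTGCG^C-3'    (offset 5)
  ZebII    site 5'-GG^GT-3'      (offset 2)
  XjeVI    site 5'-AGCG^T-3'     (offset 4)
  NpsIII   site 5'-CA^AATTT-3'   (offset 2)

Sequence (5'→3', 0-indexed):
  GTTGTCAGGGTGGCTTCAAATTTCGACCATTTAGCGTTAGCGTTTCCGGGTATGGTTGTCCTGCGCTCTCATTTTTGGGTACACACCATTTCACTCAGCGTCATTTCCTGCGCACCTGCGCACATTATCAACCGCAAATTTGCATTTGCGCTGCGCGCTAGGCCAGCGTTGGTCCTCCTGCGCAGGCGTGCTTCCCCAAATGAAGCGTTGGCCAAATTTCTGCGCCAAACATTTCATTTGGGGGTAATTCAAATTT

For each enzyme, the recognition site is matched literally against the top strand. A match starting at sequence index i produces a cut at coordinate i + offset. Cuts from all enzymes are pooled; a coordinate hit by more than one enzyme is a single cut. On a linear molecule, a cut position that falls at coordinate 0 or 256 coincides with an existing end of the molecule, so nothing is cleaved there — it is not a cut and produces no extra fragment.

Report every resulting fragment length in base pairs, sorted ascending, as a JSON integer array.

[4,4,4,5,5,6,6,6,7,7,8,8,8,9,9,9,9,10,10,11,13,13,14,14,16,16,25]

Scan for sites:
  CdoI (CATTT, off=5): starts [27, 69, 86, 101, 142, 229, 234] → cuts [32, 74, 91, 106, 147, 234, 239]
  TgoV (CTGCGC, off=5): starts [60, 107, 115, 150, 177, 219] → cuts [65, 112, 120, 155, 182, 224]
  ZebII (GGGT, off=2): starts [7, 47, 76, 241] → cuts [9, 49, 78, 243]
  XjeVI (AGCGT, off=4): starts [32, 38, 96, 164, 203] → cuts [36, 42, 100, 168, 207]
  NpsIII (CAAATTT, off=2): starts [16, 134, 212, 249] → cuts [18, 136, 214, 251]

All cut coordinates (distinct, sorted): [9, 18, 32, 36, 42, 49, 65, 74, 78, 91, 100, 106, 112, 120, 136, 147, 155, 168, 182, 207, 214, 224, 234, 239, 243, 251]

Fragments:
  [0,9): 9 bp
  [9,18): 9 bp
  [18,32): 14 bp
  [32,36): 4 bp
  [36,42): 6 bp
  [42,49): 7 bp
  [49,65): 16 bp
  [65,74): 9 bp
  [74,78): 4 bp
  [78,91): 13 bp
  [91,100): 9 bp
  [100,106): 6 bp
  [106,112): 6 bp
  [112,120): 8 bp
  [120,136): 16 bp
  [136,147): 11 bp
  [147,155): 8 bp
  [155,168): 13 bp
  [168,182): 14 bp
  [182,207): 25 bp
  [207,214): 7 bp
  [214,224): 10 bp
  [224,234): 10 bp
  [234,239): 5 bp
  [239,243): 4 bp
  [243,251): 8 bp
  [251,256): 5 bp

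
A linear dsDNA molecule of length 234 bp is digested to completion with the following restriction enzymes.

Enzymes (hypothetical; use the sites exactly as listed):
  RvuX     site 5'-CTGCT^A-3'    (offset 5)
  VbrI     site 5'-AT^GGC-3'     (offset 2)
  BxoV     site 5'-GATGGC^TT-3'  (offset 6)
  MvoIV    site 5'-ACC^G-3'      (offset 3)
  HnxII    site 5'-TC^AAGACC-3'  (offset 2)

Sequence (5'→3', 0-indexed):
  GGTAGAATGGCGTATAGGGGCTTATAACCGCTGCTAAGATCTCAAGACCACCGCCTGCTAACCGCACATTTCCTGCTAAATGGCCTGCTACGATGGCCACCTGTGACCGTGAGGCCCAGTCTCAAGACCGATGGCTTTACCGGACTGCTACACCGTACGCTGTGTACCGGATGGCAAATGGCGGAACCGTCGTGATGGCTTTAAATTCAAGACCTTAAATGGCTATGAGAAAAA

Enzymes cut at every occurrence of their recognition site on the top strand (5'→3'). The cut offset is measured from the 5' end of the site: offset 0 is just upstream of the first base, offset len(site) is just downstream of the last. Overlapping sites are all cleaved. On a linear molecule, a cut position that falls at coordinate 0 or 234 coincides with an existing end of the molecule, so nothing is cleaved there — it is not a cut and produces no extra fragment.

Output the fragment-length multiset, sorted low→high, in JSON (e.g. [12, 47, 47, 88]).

Scan for sites:
  RvuX (CTGCTA, off=5): starts [30, 54, 72, 84, 144] → cuts [35, 59, 77, 89, 149]
  VbrI (ATGGC, off=2): starts [6, 79, 92, 130, 170, 177, 194, 218] → cuts [8, 81, 94, 132, 172, 179, 196, 220]
  BxoV (GATGGCTT, off=6): starts [129, 193] → cuts [135, 199]
  MvoIV (ACCG, off=3): starts [26, 49, 60, 105, 126, 138, 151, 165, 185] → cuts [29, 52, 63, 108, 129, 141, 154, 168, 188]
  HnxII (TCAAGACC, off=2): starts [41, 121, 206] → cuts [43, 123, 208]

Pooled cuts: [8, 29, 35, 43, 52, 59, 63, 77, 81, 89, 94, 108, 123, 129, 132, 135, 141, 149, 154, 168, 172, 179, 188, 196, 199, 208, 220]

Fragments:
  [0,8): 8 bp
  [8,29): 21 bp
  [29,35): 6 bp
  [35,43): 8 bp
  [43,52): 9 bp
  [52,59): 7 bp
  [59,63): 4 bp
  [63,77): 14 bp
  [77,81): 4 bp
  [81,89): 8 bp
  [89,94): 5 bp
  [94,108): 14 bp
  [108,123): 15 bp
  [123,129): 6 bp
  [129,132): 3 bp
  [132,135): 3 bp
  [135,141): 6 bp
  [141,149): 8 bp
  [149,154): 5 bp
  [154,168): 14 bp
  [168,172): 4 bp
  [172,179): 7 bp
  [179,188): 9 bp
  [188,196): 8 bp
  [196,199): 3 bp
  [199,208): 9 bp
  [208,220): 12 bp
  [220,234): 14 bp

[3,3,3,4,4,4,5,5,6,6,6,7,7,8,8,8,8,8,9,9,9,12,14,14,14,14,15,21]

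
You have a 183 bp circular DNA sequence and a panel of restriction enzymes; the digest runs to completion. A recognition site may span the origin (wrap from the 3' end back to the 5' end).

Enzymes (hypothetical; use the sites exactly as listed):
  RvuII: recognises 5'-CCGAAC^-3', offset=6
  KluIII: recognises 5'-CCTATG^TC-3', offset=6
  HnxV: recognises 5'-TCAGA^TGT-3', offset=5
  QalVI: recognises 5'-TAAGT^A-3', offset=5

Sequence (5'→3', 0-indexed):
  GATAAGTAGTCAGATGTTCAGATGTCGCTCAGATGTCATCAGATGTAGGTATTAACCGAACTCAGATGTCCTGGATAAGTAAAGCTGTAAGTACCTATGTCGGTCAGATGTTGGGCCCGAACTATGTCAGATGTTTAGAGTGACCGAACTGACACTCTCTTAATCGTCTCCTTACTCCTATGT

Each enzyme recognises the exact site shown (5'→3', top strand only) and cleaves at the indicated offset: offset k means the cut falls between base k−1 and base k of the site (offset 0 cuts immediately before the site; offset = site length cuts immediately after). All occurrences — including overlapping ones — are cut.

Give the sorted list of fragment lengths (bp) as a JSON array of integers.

[5,7,7,8,9,9,10,11,12,14,14,18,18,41]

Site scan:
  RvuII CCGAAC/6: at [55, 116, 143] ⇒ [61, 122, 149]
  KluIII CCTATGTC/6: at [93] ⇒ [99]
  HnxV TCAGATGT/5: at [9, 17, 28, 38, 61, 103, 126] ⇒ [14, 22, 33, 43, 66, 108, 131]
  QalVI TAAGTA/5: at [2, 75, 87] ⇒ [7, 80, 92]

All cut coordinates (distinct, sorted): [7, 14, 22, 33, 43, 61, 66, 80, 92, 99, 108, 122, 131, 149]

Fragments:
  7→14: 7 bp
  14→22: 8 bp
  22→33: 11 bp
  33→43: 10 bp
  43→61: 18 bp
  61→66: 5 bp
  66→80: 14 bp
  80→92: 12 bp
  92→99: 7 bp
  99→108: 9 bp
  108→122: 14 bp
  122→131: 9 bp
  131→149: 18 bp
  149→7 (wrap): 183-149+7 = 41 bp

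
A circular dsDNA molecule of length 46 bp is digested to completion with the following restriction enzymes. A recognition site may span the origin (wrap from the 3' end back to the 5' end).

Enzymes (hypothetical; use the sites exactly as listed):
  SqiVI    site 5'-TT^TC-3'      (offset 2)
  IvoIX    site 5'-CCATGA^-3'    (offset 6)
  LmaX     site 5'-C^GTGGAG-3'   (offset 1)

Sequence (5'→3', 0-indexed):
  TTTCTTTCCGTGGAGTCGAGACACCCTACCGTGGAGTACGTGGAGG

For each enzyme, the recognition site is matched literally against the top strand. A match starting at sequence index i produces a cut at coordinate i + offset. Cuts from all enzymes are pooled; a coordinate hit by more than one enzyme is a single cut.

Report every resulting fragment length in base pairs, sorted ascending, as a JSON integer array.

Site scan:
  SqiVI (TTTC, off=2): starts [0, 4] → cuts [2, 6]
  IvoIX (CCATGA, off=6): no sites
  LmaX (CGTGGAG, off=1): starts [8, 29, 38] → cuts [9, 30, 39]

Pooled cuts: [2, 6, 9, 30, 39]

Fragments:
  2→6: 4 bp
  6→9: 3 bp
  9→30: 21 bp
  30→39: 9 bp
  39→2 (wrap): 46-39+2 = 9 bp

[3,4,9,9,21]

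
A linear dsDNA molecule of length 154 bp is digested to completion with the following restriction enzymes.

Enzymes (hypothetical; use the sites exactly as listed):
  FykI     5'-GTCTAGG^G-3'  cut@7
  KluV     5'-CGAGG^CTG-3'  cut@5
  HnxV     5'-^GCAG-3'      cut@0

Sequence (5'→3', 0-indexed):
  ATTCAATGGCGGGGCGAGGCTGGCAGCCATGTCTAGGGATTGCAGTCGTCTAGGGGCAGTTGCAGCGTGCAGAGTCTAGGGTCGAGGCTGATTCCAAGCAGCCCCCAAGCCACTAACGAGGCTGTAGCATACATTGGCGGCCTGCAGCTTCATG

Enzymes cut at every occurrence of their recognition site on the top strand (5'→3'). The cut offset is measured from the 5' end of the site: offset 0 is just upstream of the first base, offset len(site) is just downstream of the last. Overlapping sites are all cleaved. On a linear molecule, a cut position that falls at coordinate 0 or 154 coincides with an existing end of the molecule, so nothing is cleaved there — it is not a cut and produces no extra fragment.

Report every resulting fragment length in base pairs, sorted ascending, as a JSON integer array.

[1,3,4,6,7,7,10,11,12,13,15,19,22,24]

Scan for sites:
  FykI GTCTAGGG/7: at [30, 47, 73] ⇒ [37, 54, 80]
  KluV CGAGGCTG/5: at [14, 82, 116] ⇒ [19, 87, 121]
  HnxV GCAG/0: at [22, 41, 55, 61, 68, 97, 143] ⇒ [22, 41, 55, 61, 68, 97, 143]

Pooled cuts: [19, 22, 37, 41, 54, 55, 61, 68, 80, 87, 97, 121, 143]

Fragments:
  [0,19): 19 bp
  [19,22): 3 bp
  [22,37): 15 bp
  [37,41): 4 bp
  [41,54): 13 bp
  [54,55): 1 bp
  [55,61): 6 bp
  [61,68): 7 bp
  [68,80): 12 bp
  [80,87): 7 bp
  [87,97): 10 bp
  [97,121): 24 bp
  [121,143): 22 bp
  [143,154): 11 bp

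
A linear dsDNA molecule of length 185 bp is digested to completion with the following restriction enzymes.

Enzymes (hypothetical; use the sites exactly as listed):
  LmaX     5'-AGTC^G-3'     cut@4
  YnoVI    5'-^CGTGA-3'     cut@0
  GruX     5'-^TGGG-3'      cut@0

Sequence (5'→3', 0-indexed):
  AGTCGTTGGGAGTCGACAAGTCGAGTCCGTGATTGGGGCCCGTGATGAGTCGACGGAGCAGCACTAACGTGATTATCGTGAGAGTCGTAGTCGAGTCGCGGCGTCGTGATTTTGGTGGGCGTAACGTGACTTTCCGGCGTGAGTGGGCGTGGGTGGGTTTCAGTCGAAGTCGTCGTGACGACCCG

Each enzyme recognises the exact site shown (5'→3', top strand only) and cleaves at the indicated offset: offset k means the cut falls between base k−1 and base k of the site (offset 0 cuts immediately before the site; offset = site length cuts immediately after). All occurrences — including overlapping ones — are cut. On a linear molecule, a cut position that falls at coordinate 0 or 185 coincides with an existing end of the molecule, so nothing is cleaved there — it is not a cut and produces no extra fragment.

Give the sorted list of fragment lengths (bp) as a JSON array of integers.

Per-enzyme occurrences:
  LmaX (AGTCG, off=4): starts [0, 10, 18, 47, 82, 88, 93, 161, 167] → cuts [4, 14, 22, 51, 86, 92, 97, 165, 171]
  YnoVI (CGTGA, off=0): starts [27, 40, 67, 76, 104, 124, 137, 173] → cuts [27, 40, 67, 76, 104, 124, 137, 173]
  GruX (TGGG, off=0): starts [6, 33, 115, 143, 149, 153] → cuts [6, 33, 115, 143, 149, 153]

Pooled cuts: [4, 6, 14, 22, 27, 33, 40, 51, 67, 76, 86, 92, 97, 104, 115, 124, 137, 143, 149, 153, 165, 171, 173]

Fragment lengths:
  [0,4): 4 bp
  [4,6): 2 bp
  [6,14): 8 bp
  [14,22): 8 bp
  [22,27): 5 bp
  [27,33): 6 bp
  [33,40): 7 bp
  [40,51): 11 bp
  [51,67): 16 bp
  [67,76): 9 bp
  [76,86): 10 bp
  [86,92): 6 bp
  [92,97): 5 bp
  [97,104): 7 bp
  [104,115): 11 bp
  [115,124): 9 bp
  [124,137): 13 bp
  [137,143): 6 bp
  [143,149): 6 bp
  [149,153): 4 bp
  [153,165): 12 bp
  [165,171): 6 bp
  [171,173): 2 bp
  [173,185): 12 bp

[2,2,4,4,5,5,6,6,6,6,6,7,7,8,8,9,9,10,11,11,12,12,13,16]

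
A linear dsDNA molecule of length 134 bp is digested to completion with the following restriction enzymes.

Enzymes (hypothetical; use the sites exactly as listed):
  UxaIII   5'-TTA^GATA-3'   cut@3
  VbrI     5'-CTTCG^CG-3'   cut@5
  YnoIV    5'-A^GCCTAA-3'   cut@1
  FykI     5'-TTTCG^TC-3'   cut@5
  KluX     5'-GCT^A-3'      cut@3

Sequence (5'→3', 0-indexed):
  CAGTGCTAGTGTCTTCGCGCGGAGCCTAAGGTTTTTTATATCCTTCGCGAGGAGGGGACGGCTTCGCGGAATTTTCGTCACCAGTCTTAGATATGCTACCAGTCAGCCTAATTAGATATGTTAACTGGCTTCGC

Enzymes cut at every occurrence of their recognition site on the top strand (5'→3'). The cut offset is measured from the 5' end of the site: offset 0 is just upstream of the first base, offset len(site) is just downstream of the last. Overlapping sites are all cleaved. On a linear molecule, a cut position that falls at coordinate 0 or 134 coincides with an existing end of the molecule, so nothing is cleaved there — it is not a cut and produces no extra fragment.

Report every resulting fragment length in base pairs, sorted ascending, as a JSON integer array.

[6,7,8,8,9,10,11,12,19,20,24]

Per-enzyme occurrences:
  UxaIII TTAGATA/3: at [86, 111] ⇒ [89, 114]
  VbrI CTTCGCG/5: at [12, 42, 61] ⇒ [17, 47, 66]
  YnoIV AGCCTAA/1: at [22, 104] ⇒ [23, 105]
  FykI TTTCGTC/5: at [72] ⇒ [77]
  KluX GCTA/3: at [4, 94] ⇒ [7, 97]

Pooled cuts: [7, 17, 23, 47, 66, 77, 89, 97, 105, 114]

Fragments:
  [0,7): 7 bp
  [7,17): 10 bp
  [17,23): 6 bp
  [23,47): 24 bp
  [47,66): 19 bp
  [66,77): 11 bp
  [77,89): 12 bp
  [89,97): 8 bp
  [97,105): 8 bp
  [105,114): 9 bp
  [114,134): 20 bp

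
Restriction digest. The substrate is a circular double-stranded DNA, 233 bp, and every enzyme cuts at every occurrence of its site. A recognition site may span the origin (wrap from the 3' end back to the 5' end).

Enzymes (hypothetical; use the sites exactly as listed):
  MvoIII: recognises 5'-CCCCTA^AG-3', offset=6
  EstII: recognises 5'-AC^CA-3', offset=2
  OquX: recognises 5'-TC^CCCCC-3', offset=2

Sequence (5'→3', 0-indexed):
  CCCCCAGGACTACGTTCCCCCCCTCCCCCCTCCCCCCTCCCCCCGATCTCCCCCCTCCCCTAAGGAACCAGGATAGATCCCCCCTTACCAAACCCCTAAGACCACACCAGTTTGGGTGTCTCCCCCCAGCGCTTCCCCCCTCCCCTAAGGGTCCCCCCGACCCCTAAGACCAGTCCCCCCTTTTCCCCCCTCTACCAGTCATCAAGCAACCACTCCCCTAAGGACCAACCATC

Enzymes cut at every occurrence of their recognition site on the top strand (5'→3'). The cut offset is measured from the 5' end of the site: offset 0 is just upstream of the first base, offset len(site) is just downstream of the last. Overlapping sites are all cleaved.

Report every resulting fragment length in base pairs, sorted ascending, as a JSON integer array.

[4,4,4,4,5,5,5,6,6,7,7,8,9,10,10,10,10,11,11,12,12,13,13,15,15,17]

Per-enzyme occurrences:
  MvoIII (CCCCTAAG, off=6): starts [56, 92, 141, 160, 214] → cuts [62, 98, 147, 166, 220]
  EstII (ACCA, off=2): starts [66, 86, 100, 105, 168, 193, 208, 223, 227] → cuts [68, 88, 102, 107, 170, 195, 210, 225, 229]
  OquX (TCCCCCC, off=2): starts [15, 23, 30, 37, 48, 77, 120, 133, 151, 173, 183, 231] → cuts [0, 17, 25, 32, 39, 50, 79, 122, 135, 153, 175, 185]

All cut coordinates (distinct, sorted): [0, 17, 25, 32, 39, 50, 62, 68, 79, 88, 98, 102, 107, 122, 135, 147, 153, 166, 170, 175, 185, 195, 210, 220, 225, 229]

Fragment lengths:
  0→17: 17 bp
  17→25: 8 bp
  25→32: 7 bp
  32→39: 7 bp
  39→50: 11 bp
  50→62: 12 bp
  62→68: 6 bp
  68→79: 11 bp
  79→88: 9 bp
  88→98: 10 bp
  98→102: 4 bp
  102→107: 5 bp
  107→122: 15 bp
  122→135: 13 bp
  135→147: 12 bp
  147→153: 6 bp
  153→166: 13 bp
  166→170: 4 bp
  170→175: 5 bp
  175→185: 10 bp
  185→195: 10 bp
  195→210: 15 bp
  210→220: 10 bp
  220→225: 5 bp
  225→229: 4 bp
  229→0 (wrap): 233-229+0 = 4 bp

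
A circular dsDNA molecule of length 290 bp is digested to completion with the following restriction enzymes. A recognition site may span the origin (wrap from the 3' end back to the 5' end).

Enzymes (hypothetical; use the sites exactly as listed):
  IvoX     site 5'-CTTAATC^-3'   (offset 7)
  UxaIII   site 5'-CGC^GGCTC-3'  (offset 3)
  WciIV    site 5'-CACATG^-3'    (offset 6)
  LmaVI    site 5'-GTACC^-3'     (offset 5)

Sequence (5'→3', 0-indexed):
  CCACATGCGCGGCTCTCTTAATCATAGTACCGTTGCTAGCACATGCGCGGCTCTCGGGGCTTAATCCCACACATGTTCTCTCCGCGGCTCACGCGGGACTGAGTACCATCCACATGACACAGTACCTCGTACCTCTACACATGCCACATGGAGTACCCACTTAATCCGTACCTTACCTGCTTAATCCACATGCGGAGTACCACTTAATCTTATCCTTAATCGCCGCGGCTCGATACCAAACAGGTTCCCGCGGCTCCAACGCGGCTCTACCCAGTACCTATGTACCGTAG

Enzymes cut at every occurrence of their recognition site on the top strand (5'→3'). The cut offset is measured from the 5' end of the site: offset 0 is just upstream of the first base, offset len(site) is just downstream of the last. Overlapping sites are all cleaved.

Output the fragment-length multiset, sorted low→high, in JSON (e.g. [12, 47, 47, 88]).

[3,3,5,6,6,7,7,7,8,8,8,9,9,9,9,10,10,10,11,11,12,13,14,14,16,18,22,25]

Scan for sites:
  IvoX CTTAATC/7: at [16, 59, 159, 179, 202, 214] ⇒ [23, 66, 166, 186, 209, 221]
  UxaIII CGCGGCTC/3: at [7, 45, 82, 223, 248, 259] ⇒ [10, 48, 85, 226, 251, 262]
  WciIV CACATG/6: at [1, 39, 69, 110, 137, 144, 186] ⇒ [7, 45, 75, 116, 143, 150, 192]
  LmaVI GTACC/5: at [26, 102, 121, 128, 152, 167, 196, 273, 281] ⇒ [31, 107, 126, 133, 157, 172, 201, 278, 286]

Pooled cuts: [7, 10, 23, 31, 45, 48, 66, 75, 85, 107, 116, 126, 133, 143, 150, 157, 166, 172, 186, 192, 201, 209, 221, 226, 251, 262, 278, 286]

Fragments:
  7→10: 3 bp
  10→23: 13 bp
  23→31: 8 bp
  31→45: 14 bp
  45→48: 3 bp
  48→66: 18 bp
  66→75: 9 bp
  75→85: 10 bp
  85→107: 22 bp
  107→116: 9 bp
  116→126: 10 bp
  126→133: 7 bp
  133→143: 10 bp
  143→150: 7 bp
  150→157: 7 bp
  157→166: 9 bp
  166→172: 6 bp
  172→186: 14 bp
  186→192: 6 bp
  192→201: 9 bp
  201→209: 8 bp
  209→221: 12 bp
  221→226: 5 bp
  226→251: 25 bp
  251→262: 11 bp
  262→278: 16 bp
  278→286: 8 bp
  286→7 (wrap): 290-286+7 = 11 bp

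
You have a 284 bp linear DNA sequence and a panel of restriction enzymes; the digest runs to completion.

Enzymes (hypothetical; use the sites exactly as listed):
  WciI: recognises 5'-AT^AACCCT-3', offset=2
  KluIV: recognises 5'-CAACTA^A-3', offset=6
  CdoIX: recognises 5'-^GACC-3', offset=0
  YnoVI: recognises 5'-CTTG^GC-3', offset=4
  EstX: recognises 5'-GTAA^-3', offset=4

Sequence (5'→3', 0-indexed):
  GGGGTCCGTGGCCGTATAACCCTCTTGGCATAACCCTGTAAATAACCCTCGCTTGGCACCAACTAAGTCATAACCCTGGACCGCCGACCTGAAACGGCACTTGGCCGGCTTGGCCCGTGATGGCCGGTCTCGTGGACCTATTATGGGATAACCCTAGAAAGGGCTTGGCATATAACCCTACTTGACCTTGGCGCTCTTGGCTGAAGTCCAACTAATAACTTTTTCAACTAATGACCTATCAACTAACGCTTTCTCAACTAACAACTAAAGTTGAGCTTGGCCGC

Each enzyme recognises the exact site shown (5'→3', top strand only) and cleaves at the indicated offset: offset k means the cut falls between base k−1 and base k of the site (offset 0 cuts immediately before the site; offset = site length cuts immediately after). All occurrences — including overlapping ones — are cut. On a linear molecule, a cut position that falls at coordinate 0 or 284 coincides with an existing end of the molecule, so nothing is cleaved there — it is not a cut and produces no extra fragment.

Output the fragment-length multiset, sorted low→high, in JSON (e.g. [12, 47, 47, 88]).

[2,2,4,5,6,6,7,7,7,7,9,9,10,10,10,10,12,12,13,15,15,15,16,17,18,18,22]

Site scan:
  WciI ATAACCCT/2: at [15, 29, 41, 69, 147, 171] ⇒ [17, 31, 43, 71, 149, 173]
  KluIV CAACTAA/6: at [59, 208, 224, 239, 254, 261] ⇒ [65, 214, 230, 245, 260, 267]
  CdoIX GACC/0: at [78, 85, 134, 183, 232] ⇒ [78, 85, 134, 183, 232]
  YnoVI CTTGGC/4: at [23, 51, 99, 108, 163, 186, 195, 275] ⇒ [27, 55, 103, 112, 167, 190, 199, 279]
  EstX GTAA/4: at [37] ⇒ [41]

Pooled cuts: [17, 27, 31, 41, 43, 55, 65, 71, 78, 85, 103, 112, 134, 149, 167, 173, 183, 190, 199, 214, 230, 232, 245, 260, 267, 279]

Fragments:
  [0,17): 17 bp
  [17,27): 10 bp
  [27,31): 4 bp
  [31,41): 10 bp
  [41,43): 2 bp
  [43,55): 12 bp
  [55,65): 10 bp
  [65,71): 6 bp
  [71,78): 7 bp
  [78,85): 7 bp
  [85,103): 18 bp
  [103,112): 9 bp
  [112,134): 22 bp
  [134,149): 15 bp
  [149,167): 18 bp
  [167,173): 6 bp
  [173,183): 10 bp
  [183,190): 7 bp
  [190,199): 9 bp
  [199,214): 15 bp
  [214,230): 16 bp
  [230,232): 2 bp
  [232,245): 13 bp
  [245,260): 15 bp
  [260,267): 7 bp
  [267,279): 12 bp
  [279,284): 5 bp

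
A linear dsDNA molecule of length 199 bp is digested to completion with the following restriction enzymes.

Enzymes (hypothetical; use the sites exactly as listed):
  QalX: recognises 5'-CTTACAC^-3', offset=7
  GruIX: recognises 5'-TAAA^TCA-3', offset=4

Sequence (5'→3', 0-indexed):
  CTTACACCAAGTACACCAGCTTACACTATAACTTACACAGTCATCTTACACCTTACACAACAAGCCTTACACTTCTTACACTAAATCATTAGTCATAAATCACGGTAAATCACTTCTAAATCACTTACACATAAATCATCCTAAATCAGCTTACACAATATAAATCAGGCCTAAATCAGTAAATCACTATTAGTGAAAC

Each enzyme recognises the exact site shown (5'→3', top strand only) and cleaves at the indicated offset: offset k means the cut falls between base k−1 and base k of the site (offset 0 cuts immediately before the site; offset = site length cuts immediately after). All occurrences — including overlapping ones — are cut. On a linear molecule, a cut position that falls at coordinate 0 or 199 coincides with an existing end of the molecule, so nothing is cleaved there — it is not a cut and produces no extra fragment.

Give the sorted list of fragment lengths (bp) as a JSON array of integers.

[4,5,7,7,8,8,9,10,10,10,11,11,11,12,13,14,14,16,19]

Site scan:
  QalX CTTACAC/7: at [0, 19, 31, 44, 51, 65, 74, 123, 149] ⇒ [7, 26, 38, 51, 58, 72, 81, 130, 156]
  GruIX TAAATCA/4: at [81, 95, 105, 116, 131, 141, 160, 171, 179] ⇒ [85, 99, 109, 120, 135, 145, 164, 175, 183]

All cut coordinates (distinct, sorted): [7, 26, 38, 51, 58, 72, 81, 85, 99, 109, 120, 130, 135, 145, 156, 164, 175, 183]

Fragments:
  [0,7): 7 bp
  [7,26): 19 bp
  [26,38): 12 bp
  [38,51): 13 bp
  [51,58): 7 bp
  [58,72): 14 bp
  [72,81): 9 bp
  [81,85): 4 bp
  [85,99): 14 bp
  [99,109): 10 bp
  [109,120): 11 bp
  [120,130): 10 bp
  [130,135): 5 bp
  [135,145): 10 bp
  [145,156): 11 bp
  [156,164): 8 bp
  [164,175): 11 bp
  [175,183): 8 bp
  [183,199): 16 bp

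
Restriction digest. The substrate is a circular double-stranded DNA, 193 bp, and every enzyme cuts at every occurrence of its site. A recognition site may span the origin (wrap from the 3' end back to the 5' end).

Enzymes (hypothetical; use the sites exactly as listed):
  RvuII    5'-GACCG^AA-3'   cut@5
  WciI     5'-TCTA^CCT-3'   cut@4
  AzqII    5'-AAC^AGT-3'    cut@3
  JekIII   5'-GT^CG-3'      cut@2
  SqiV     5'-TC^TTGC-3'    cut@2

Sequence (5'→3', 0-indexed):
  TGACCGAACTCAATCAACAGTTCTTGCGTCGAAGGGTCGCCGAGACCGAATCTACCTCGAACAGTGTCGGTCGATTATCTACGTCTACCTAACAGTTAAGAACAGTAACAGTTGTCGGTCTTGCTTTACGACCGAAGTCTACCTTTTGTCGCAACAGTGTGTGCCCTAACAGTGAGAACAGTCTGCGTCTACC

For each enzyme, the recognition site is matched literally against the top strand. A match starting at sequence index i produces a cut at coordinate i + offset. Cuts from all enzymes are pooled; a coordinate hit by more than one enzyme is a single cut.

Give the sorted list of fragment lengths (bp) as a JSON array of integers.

[4,5,5,5,6,6,6,6,6,6,7,8,8,8,8,9,10,11,12,12,14,15,16]

Scan for sites:
  RvuII (GACCGAA, off=5): starts [1, 43, 129] → cuts [6, 48, 134]
  WciI (TCTACCT, off=4): starts [50, 83, 137, 187] → cuts [54, 87, 141, 191]
  AzqII (AACAGT, off=3): starts [15, 59, 90, 100, 106, 152, 167, 176] → cuts [18, 62, 93, 103, 109, 155, 170, 179]
  JekIII (GTCG, off=2): starts [27, 35, 65, 69, 113, 147] → cuts [29, 37, 67, 71, 115, 149]
  SqiV (TCTTGC, off=2): starts [21, 118] → cuts [23, 120]

Pooled cuts: [6, 18, 23, 29, 37, 48, 54, 62, 67, 71, 87, 93, 103, 109, 115, 120, 134, 141, 149, 155, 170, 179, 191]

Fragment lengths:
  6→18: 12 bp
  18→23: 5 bp
  23→29: 6 bp
  29→37: 8 bp
  37→48: 11 bp
  48→54: 6 bp
  54→62: 8 bp
  62→67: 5 bp
  67→71: 4 bp
  71→87: 16 bp
  87→93: 6 bp
  93→103: 10 bp
  103→109: 6 bp
  109→115: 6 bp
  115→120: 5 bp
  120→134: 14 bp
  134→141: 7 bp
  141→149: 8 bp
  149→155: 6 bp
  155→170: 15 bp
  170→179: 9 bp
  179→191: 12 bp
  191→6 (wrap): 193-191+6 = 8 bp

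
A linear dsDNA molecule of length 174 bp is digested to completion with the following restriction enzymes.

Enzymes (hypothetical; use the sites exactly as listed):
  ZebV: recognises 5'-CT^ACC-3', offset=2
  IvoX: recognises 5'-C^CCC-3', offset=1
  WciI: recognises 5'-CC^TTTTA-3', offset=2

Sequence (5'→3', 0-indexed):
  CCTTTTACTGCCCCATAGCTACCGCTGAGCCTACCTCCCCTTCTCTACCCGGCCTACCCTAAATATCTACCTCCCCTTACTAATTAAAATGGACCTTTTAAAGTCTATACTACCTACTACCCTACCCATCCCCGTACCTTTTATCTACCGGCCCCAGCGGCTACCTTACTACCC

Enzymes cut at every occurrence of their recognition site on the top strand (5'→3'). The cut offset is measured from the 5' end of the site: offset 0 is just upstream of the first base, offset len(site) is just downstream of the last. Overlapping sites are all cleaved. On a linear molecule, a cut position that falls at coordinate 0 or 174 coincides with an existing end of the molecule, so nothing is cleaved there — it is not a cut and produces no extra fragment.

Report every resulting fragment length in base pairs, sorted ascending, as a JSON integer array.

Per-enzyme occurrences:
  ZebV CTACC/2: at [18, 30, 44, 53, 66, 109, 116, 121, 144, 160, 168] ⇒ [20, 32, 46, 55, 68, 111, 118, 123, 146, 162, 170]
  IvoX CCCC/1: at [10, 36, 72, 129, 151] ⇒ [11, 37, 73, 130, 152]
  WciI CCTTTTA/2: at [0, 93, 136] ⇒ [2, 95, 138]

Pooled cuts: [2, 11, 20, 32, 37, 46, 55, 68, 73, 95, 111, 118, 123, 130, 138, 146, 152, 162, 170]

Fragments:
  [0,2): 2 bp
  [2,11): 9 bp
  [11,20): 9 bp
  [20,32): 12 bp
  [32,37): 5 bp
  [37,46): 9 bp
  [46,55): 9 bp
  [55,68): 13 bp
  [68,73): 5 bp
  [73,95): 22 bp
  [95,111): 16 bp
  [111,118): 7 bp
  [118,123): 5 bp
  [123,130): 7 bp
  [130,138): 8 bp
  [138,146): 8 bp
  [146,152): 6 bp
  [152,162): 10 bp
  [162,170): 8 bp
  [170,174): 4 bp

[2,4,5,5,5,6,7,7,8,8,8,9,9,9,9,10,12,13,16,22]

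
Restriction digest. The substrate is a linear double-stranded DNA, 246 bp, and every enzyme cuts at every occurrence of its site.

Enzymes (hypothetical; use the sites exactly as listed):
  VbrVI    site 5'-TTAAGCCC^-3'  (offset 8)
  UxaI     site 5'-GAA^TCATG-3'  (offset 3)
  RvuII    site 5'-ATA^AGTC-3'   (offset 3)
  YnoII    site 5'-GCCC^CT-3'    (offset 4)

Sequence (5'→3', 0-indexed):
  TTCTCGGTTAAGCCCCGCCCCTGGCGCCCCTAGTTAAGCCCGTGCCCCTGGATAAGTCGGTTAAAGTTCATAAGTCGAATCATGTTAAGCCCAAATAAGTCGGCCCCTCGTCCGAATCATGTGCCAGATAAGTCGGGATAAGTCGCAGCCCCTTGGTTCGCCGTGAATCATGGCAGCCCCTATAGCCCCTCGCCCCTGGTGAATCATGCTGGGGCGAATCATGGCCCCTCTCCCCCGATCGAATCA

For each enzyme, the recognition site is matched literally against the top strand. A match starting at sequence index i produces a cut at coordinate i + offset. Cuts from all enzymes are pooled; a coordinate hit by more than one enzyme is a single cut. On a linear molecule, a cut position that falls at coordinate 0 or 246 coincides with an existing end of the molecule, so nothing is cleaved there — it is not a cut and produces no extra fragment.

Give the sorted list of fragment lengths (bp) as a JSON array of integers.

[5,5,6,7,7,7,8,9,9,9,9,10,10,11,12,12,13,14,15,15,16,18,19]

Per-enzyme occurrences:
  VbrVI TTAAGCCC/8: at [7, 33, 84] ⇒ [15, 41, 92]
  UxaI GAATCATG/3: at [76, 113, 164, 200, 215] ⇒ [79, 116, 167, 203, 218]
  RvuII ATAAGTC/3: at [51, 69, 94, 127, 137] ⇒ [54, 72, 97, 130, 140]
  YnoII GCCCCT/4: at [16, 25, 43, 102, 147, 175, 184, 191, 223] ⇒ [20, 29, 47, 106, 151, 179, 188, 195, 227]

Pooled cuts: [15, 20, 29, 41, 47, 54, 72, 79, 92, 97, 106, 116, 130, 140, 151, 167, 179, 188, 195, 203, 218, 227]

Fragment lengths:
  [0,15): 15 bp
  [15,20): 5 bp
  [20,29): 9 bp
  [29,41): 12 bp
  [41,47): 6 bp
  [47,54): 7 bp
  [54,72): 18 bp
  [72,79): 7 bp
  [79,92): 13 bp
  [92,97): 5 bp
  [97,106): 9 bp
  [106,116): 10 bp
  [116,130): 14 bp
  [130,140): 10 bp
  [140,151): 11 bp
  [151,167): 16 bp
  [167,179): 12 bp
  [179,188): 9 bp
  [188,195): 7 bp
  [195,203): 8 bp
  [203,218): 15 bp
  [218,227): 9 bp
  [227,246): 19 bp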